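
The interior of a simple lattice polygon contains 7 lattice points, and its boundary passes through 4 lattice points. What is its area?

8

By Pick's theorem, A = I + B/2 − 1 = 7 + 4/2 − 1 = 8.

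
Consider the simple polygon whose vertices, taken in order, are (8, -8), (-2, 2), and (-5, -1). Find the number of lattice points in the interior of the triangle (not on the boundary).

The shoelace formula gives twice the area as |[8·2 − (-2)·(-8)] + [(-2)·(-1) − (-5)·2] + [(-5)·(-8) − 8·(-1)]| = 60, so the area is 30.
Summing gcd(|Δx|,|Δy|) over the edges gives the boundary count: gcd(10,10) + gcd(3,3) + gcd(13,7) = 10+3+1 = 14.
Pick's theorem gives I = A − B/2 + 1 = 30 − 14/2 + 1 = 24.

24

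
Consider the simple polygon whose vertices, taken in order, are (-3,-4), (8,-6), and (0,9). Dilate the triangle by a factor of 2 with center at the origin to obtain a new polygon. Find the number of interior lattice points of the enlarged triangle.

By the shoelace formula, twice the signed area is |((-3)·(-6) − 8·(-4)) + (8·9 − 0·(-6)) + (0·(-4) − (-3)·9)| = 149, so the area is 149/2.
The number of boundary lattice points is Σ gcd(|Δx|,|Δy|) = gcd(11,2) + gcd(8,15) + gcd(3,13) = 1+1+1 = 3.
Scaling by 2 multiplies the area by 2² = 4 (so the new area is 298) and multiplies the boundary lattice-point count by 2, giving 6.
By Pick's theorem, the interior count of the dilated polygon is 298 − 6/2 + 1 = 296.

296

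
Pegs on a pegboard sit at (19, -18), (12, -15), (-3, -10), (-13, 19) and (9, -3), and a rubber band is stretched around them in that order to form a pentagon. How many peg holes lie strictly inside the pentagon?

Using the shoelace formula, 2A = |(19·(-15) − 12·(-18)) + (12·(-10) − (-3)·(-15)) + ((-3)·19 − (-13)·(-10)) + ((-13)·(-3) − 9·19) + (9·(-18) − 19·(-3))| = 658, so the area is 329.
The number of boundary lattice points is Σ gcd(|Δx|,|Δy|) = gcd(7,3) + gcd(15,5) + gcd(10,29) + gcd(22,22) + gcd(10,15) = 1+5+1+22+5 = 34.
By Pick's theorem A = I + B/2 − 1, so I = 329 − 34/2 + 1 = 313.

313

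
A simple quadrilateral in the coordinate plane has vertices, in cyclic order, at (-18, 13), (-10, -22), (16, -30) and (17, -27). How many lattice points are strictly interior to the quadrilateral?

492

Using the shoelace formula, 2A = |[(-18)·(-22) − (-10)·13] + [(-10)·(-30) − 16·(-22)] + [16·(-27) − 17·(-30)] + [17·13 − (-18)·(-27)]| = 991, so the area is 991/2.
Summing gcd(|Δx|,|Δy|) over the edges gives the boundary count: gcd(8,35) + gcd(26,8) + gcd(1,3) + gcd(35,40) = 1+2+1+5 = 9.
Pick's theorem gives I = A − B/2 + 1 = 991/2 − 9/2 + 1 = 492.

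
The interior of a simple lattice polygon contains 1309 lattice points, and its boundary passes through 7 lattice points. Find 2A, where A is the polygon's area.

2623

Pick's theorem states A = I + B/2 − 1, so A = 1309 + 7/2 − 1 = 2623/2.
Hence 2A = 2623.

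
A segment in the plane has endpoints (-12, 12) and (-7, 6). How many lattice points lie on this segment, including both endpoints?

2

The number of lattice points on a segment between lattice points is gcd(|Δx|,|Δy|) + 1 = gcd(5,6) + 1 = 1 + 1 = 2.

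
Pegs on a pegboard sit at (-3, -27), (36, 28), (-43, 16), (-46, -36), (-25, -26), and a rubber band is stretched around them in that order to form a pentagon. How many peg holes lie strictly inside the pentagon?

Using the shoelace formula, 2A = |((-3)·28 − 36·(-27)) + (36·16 − (-43)·28) + ((-43)·(-36) − (-46)·16) + ((-46)·(-26) − (-25)·(-36)) + ((-25)·(-27) − (-3)·(-26))| = 5845, so the area is 2922.5.
The number of boundary lattice points is Σ gcd(|Δx|,|Δy|) = gcd(39,55) + gcd(79,12) + gcd(3,52) + gcd(21,10) + gcd(22,1) = 1+1+1+1+1 = 5.
Pick's theorem gives I = A − B/2 + 1 = 2922.5 − 5/2 + 1 = 2921.

2921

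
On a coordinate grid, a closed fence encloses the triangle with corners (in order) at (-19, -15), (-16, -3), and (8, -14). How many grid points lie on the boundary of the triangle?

Along each edge there are gcd(|Δx|,|Δy|)+1 lattice points, so counting each shared vertex once the boundary has gcd(3,12) + gcd(24,11) + gcd(27,1) = 3+1+1 = 5.

5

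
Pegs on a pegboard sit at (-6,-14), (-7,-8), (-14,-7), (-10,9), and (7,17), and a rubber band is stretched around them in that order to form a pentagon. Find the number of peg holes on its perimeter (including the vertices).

Summing gcd(|Δx|,|Δy|) over the edges gives the boundary count: gcd(1,6) + gcd(7,1) + gcd(4,16) + gcd(17,8) + gcd(13,31) = 1+1+4+1+1 = 8.

8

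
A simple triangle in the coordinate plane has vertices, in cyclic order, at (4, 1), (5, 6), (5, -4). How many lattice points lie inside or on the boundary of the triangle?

12

By the shoelace formula, twice the signed area is |[4·6 − 5·1] + [5·(-4) − 5·6] + [5·1 − 4·(-4)]| = 10, so the area is 5.
Along each edge there are gcd(|Δx|,|Δy|)+1 lattice points, so counting each shared vertex once the boundary has gcd(1,5) + gcd(0,10) + gcd(1,5) = 1+10+1 = 12.
Pick's theorem gives I = A − B/2 + 1 = 5 − 12/2 + 1 = 0, so the closed region contains I + B = 0 + 12 = 12 lattice points.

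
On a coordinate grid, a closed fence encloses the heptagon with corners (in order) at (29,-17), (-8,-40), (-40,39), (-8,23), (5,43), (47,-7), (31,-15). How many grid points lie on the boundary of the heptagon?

31

The number of boundary lattice points is Σ gcd(|Δx|,|Δy|) = gcd(37,23) + gcd(32,79) + gcd(32,16) + gcd(13,20) + gcd(42,50) + gcd(16,8) + gcd(2,2) = 1+1+16+1+2+8+2 = 31.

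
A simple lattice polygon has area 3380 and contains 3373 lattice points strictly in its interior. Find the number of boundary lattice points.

Pick's theorem gives A = I + B/2 − 1, so B = 2(A − I + 1) = 2(3380 − 3373 + 1) = 16.

16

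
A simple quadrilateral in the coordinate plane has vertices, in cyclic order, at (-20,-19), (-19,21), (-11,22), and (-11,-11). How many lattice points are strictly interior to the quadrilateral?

291

Using the shoelace formula, 2A = |[(-20)·21 − (-19)·(-19)] + [(-19)·22 − (-11)·21] + [(-11)·(-11) − (-11)·22] + [(-11)·(-19) − (-20)·(-11)]| = 616, so the area is 308.
Summing gcd(|Δx|,|Δy|) over the edges gives the boundary count: gcd(1,40) + gcd(8,1) + gcd(0,33) + gcd(9,8) = 1+1+33+1 = 36.
Pick's theorem gives I = A − B/2 + 1 = 308 − 36/2 + 1 = 291.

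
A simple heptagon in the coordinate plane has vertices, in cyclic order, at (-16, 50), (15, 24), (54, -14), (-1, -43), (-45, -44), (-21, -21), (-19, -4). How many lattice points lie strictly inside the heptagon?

Using the shoelace formula, 2A = |((-16)·24 − 15·50) + (15·(-14) − 54·24) + (54·(-43) − (-1)·(-14)) + ((-1)·(-44) − (-45)·(-43)) + ((-45)·(-21) − (-21)·(-44)) + ((-21)·(-4) − (-19)·(-21)) + ((-19)·50 − (-16)·(-4))| = 8175, so the area is 8175/2.
Summing gcd(|Δx|,|Δy|) over the edges gives the boundary count: gcd(31,26) + gcd(39,38) + gcd(55,29) + gcd(44,1) + gcd(24,23) + gcd(2,17) + gcd(3,54) = 1+1+1+1+1+1+3 = 9.
By Pick's theorem A = I + B/2 − 1, so I = 8175/2 − 9/2 + 1 = 4084.

4084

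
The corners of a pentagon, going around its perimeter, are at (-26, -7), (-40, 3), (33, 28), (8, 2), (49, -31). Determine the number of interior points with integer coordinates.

Using the shoelace formula, 2A = |[(-26)·3 − (-40)·(-7)] + [(-40)·28 − 33·3] + [33·2 − 8·28] + [8·(-31) − 49·2] + [49·(-7) − (-26)·(-31)]| = 3230, so the area is 1615.
Along each edge there are gcd(|Δx|,|Δy|)+1 lattice points, so counting each shared vertex once the boundary has gcd(14,10) + gcd(73,25) + gcd(25,26) + gcd(41,33) + gcd(75,24) = 2+1+1+1+3 = 8.
By Pick's theorem A = I + B/2 − 1, so I = 1615 − 8/2 + 1 = 1612.

1612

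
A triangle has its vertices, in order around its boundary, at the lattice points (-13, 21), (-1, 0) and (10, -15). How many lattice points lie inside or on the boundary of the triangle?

Using the shoelace formula, 2A = |((-13)·0 − (-1)·21) + ((-1)·(-15) − 10·0) + (10·21 − (-13)·(-15))| = 51, so the area is 51/2.
Summing gcd(|Δx|,|Δy|) over the edges gives the boundary count: gcd(12,21) + gcd(11,15) + gcd(23,36) = 3+1+1 = 5.
Pick's theorem gives I = A − B/2 + 1 = 51/2 − 5/2 + 1 = 24, so the closed region contains I + B = 24 + 5 = 29 lattice points.

29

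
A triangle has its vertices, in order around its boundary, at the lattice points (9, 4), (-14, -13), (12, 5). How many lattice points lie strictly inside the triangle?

13

The shoelace formula gives twice the area as |[9·(-13) − (-14)·4] + [(-14)·5 − 12·(-13)] + [12·4 − 9·5]| = 28, so the area is 14.
The number of boundary lattice points is Σ gcd(|Δx|,|Δy|) = gcd(23,17) + gcd(26,18) + gcd(3,1) = 1+2+1 = 4.
By Pick's theorem A = I + B/2 − 1, so I = 14 − 4/2 + 1 = 13.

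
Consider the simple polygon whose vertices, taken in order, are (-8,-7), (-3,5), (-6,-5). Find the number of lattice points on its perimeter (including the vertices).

4

Summing gcd(|Δx|,|Δy|) over the edges gives the boundary count: gcd(5,12) + gcd(3,10) + gcd(2,2) = 1+1+2 = 4.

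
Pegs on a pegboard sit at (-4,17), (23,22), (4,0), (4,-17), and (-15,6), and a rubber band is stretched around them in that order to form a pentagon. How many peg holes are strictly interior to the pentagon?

Using the shoelace formula, 2A = |((-4)·22 − 23·17) + (23·0 − 4·22) + (4·(-17) − 4·0) + (4·6 − (-15)·(-17)) + ((-15)·17 − (-4)·6)| = 1097, so the area is 548.5.
Summing gcd(|Δx|,|Δy|) over the edges gives the boundary count: gcd(27,5) + gcd(19,22) + gcd(0,17) + gcd(19,23) + gcd(11,11) = 1+1+17+1+11 = 31.
Pick's theorem gives I = A − B/2 + 1 = 548.5 − 31/2 + 1 = 534.

534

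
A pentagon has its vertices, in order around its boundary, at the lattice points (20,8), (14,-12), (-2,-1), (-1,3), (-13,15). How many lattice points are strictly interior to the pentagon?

381

Using the shoelace formula, 2A = |[20·(-12) − 14·8] + [14·(-1) − (-2)·(-12)] + [(-2)·3 − (-1)·(-1)] + [(-1)·15 − (-13)·3] + [(-13)·8 − 20·15]| = 777, so the area is 777/2.
Summing gcd(|Δx|,|Δy|) over the edges gives the boundary count: gcd(6,20) + gcd(16,11) + gcd(1,4) + gcd(12,12) + gcd(33,7) = 2+1+1+12+1 = 17.
By Pick's theorem A = I + B/2 − 1, so I = 777/2 − 17/2 + 1 = 381.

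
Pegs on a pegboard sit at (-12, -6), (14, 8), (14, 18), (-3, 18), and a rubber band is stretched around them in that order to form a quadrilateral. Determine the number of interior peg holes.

319

Using the shoelace formula, 2A = |((-12)·8 − 14·(-6)) + (14·18 − 14·8) + (14·18 − (-3)·18) + ((-3)·(-6) − (-12)·18)| = 668, so the area is 334.
The number of boundary lattice points is Σ gcd(|Δx|,|Δy|) = gcd(26,14) + gcd(0,10) + gcd(17,0) + gcd(9,24) = 2+10+17+3 = 32.
Pick's theorem gives I = A − B/2 + 1 = 334 − 32/2 + 1 = 319.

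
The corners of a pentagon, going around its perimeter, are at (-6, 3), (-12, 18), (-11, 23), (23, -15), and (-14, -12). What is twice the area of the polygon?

1114

The shoelace formula gives twice the area as |((-6)·18 − (-12)·3) + ((-12)·23 − (-11)·18) + ((-11)·(-15) − 23·23) + (23·(-12) − (-14)·(-15)) + ((-14)·3 − (-6)·(-12))| = 1114, so the area is 557.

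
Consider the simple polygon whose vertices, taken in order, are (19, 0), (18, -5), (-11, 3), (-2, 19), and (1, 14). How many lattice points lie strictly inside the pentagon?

304

Using the shoelace formula, 2A = |[19·(-5) − 18·0] + [18·3 − (-11)·(-5)] + [(-11)·19 − (-2)·3] + [(-2)·14 − 1·19] + [1·0 − 19·14]| = 612, so the area is 306.
Along each edge there are gcd(|Δx|,|Δy|)+1 lattice points, so counting each shared vertex once the boundary has gcd(1,5) + gcd(29,8) + gcd(9,16) + gcd(3,5) + gcd(18,14) = 1+1+1+1+2 = 6.
Pick's theorem gives I = A − B/2 + 1 = 306 − 6/2 + 1 = 304.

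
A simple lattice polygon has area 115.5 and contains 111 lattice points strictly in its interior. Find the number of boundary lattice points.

Pick's theorem gives A = I + B/2 − 1, so B = 2(A − I + 1) = 2(115.5 − 111 + 1) = 11.

11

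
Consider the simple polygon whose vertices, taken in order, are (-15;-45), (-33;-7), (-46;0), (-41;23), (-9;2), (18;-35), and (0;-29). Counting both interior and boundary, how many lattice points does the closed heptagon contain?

The shoelace formula gives twice the area as |[(-15)·(-7) − (-33)·(-45)] + [(-33)·0 − (-46)·(-7)] + [(-46)·23 − (-41)·0] + [(-41)·2 − (-9)·23] + [(-9)·(-35) − 18·2] + [18·(-29) − 0·(-35)] + [0·(-45) − (-15)·(-29)]| = 3313, so the area is 1656.5.
Summing gcd(|Δx|,|Δy|) over the edges gives the boundary count: gcd(18,38) + gcd(13,7) + gcd(5,23) + gcd(32,21) + gcd(27,37) + gcd(18,6) + gcd(15,16) = 2+1+1+1+1+6+1 = 13.
Pick's theorem gives I = A − B/2 + 1 = 1656.5 − 13/2 + 1 = 1651, so the closed region contains I + B = 1651 + 13 = 1664 lattice points.

1664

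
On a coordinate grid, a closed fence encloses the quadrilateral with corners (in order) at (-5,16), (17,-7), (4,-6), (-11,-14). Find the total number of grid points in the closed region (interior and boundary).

345

The shoelace formula gives twice the area as |((-5)·(-7) − 17·16) + (17·(-6) − 4·(-7)) + (4·(-14) − (-11)·(-6)) + ((-11)·16 − (-5)·(-14))| = 679, so the area is 339.5.
Along each edge there are gcd(|Δx|,|Δy|)+1 lattice points, so counting each shared vertex once the boundary has gcd(22,23) + gcd(13,1) + gcd(15,8) + gcd(6,30) = 1+1+1+6 = 9.
Pick's theorem gives I = A − B/2 + 1 = 339.5 − 9/2 + 1 = 336, so the closed region contains I + B = 336 + 9 = 345 lattice points.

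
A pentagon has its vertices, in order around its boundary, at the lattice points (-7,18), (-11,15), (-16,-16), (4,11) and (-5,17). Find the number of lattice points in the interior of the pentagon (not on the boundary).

The shoelace formula gives twice the area as |[(-7)·15 − (-11)·18] + [(-11)·(-16) − (-16)·15] + [(-16)·11 − 4·(-16)] + [4·17 − (-5)·11] + [(-5)·18 − (-7)·17]| = 549, so the area is 274.5.
Summing gcd(|Δx|,|Δy|) over the edges gives the boundary count: gcd(4,3) + gcd(5,31) + gcd(20,27) + gcd(9,6) + gcd(2,1) = 1+1+1+3+1 = 7.
Pick's theorem gives I = A − B/2 + 1 = 274.5 − 7/2 + 1 = 272.

272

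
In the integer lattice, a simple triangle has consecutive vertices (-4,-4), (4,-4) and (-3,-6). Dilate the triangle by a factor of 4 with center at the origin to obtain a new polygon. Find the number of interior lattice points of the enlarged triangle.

By the shoelace formula, twice the signed area is |((-4)·(-4) − 4·(-4)) + (4·(-6) − (-3)·(-4)) + ((-3)·(-4) − (-4)·(-6))| = 16, so the area is 8.
The number of boundary lattice points is Σ gcd(|Δx|,|Δy|) = gcd(8,0) + gcd(7,2) + gcd(1,2) = 8+1+1 = 10.
Scaling by 4 multiplies the area by 4² = 16 (so the new area is 128) and multiplies the boundary lattice-point count by 4, giving 40.
By Pick's theorem, the interior count of the dilated polygon is 128 − 40/2 + 1 = 109.

109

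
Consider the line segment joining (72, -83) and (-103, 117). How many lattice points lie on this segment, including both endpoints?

26

The number of lattice points on a segment between lattice points is gcd(|Δx|,|Δy|) + 1 = gcd(175,200) + 1 = 25 + 1 = 26.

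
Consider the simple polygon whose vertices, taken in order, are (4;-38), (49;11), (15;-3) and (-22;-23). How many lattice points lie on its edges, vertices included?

5

Along each edge there are gcd(|Δx|,|Δy|)+1 lattice points, so counting each shared vertex once the boundary has gcd(45,49) + gcd(34,14) + gcd(37,20) + gcd(26,15) = 1+2+1+1 = 5.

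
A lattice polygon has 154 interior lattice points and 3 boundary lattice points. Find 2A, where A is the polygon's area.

309

By Pick's theorem, A = I + B/2 − 1 = 154 + 3/2 − 1 = 309/2.
Hence 2A = 309.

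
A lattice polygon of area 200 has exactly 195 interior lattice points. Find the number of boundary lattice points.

Pick's theorem gives A = I + B/2 − 1, so B = 2(A − I + 1) = 2(200 − 195 + 1) = 12.

12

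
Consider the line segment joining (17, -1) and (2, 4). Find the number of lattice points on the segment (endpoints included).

6

The number of lattice points on a segment between lattice points is gcd(|Δx|,|Δy|) + 1 = gcd(15,5) + 1 = 5 + 1 = 6.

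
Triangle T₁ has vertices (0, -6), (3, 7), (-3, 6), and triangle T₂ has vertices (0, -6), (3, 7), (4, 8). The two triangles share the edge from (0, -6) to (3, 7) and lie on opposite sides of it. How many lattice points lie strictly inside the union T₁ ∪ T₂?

40

The union is the simple quadrilateral with vertices (0, -6), (-3, 6), (3, 7), (4, 8) in order.
By the shoelace formula, twice the signed area is |[0·6 − (-3)·(-6)] + [(-3)·7 − 3·6] + [3·8 − 4·7] + [4·(-6) − 0·8]| = 85, so the area is 42.5.
Summing gcd(|Δx|,|Δy|) over the edges gives the boundary count: gcd(3,12) + gcd(6,1) + gcd(1,1) + gcd(4,14) = 3+1+1+2 = 7.
By Pick's theorem I = A − B/2 + 1 = 42.5 − 7/2 + 1 = 40.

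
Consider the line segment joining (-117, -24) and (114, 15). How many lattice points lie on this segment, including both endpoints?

4

The number of lattice points on a segment between lattice points is gcd(|Δx|,|Δy|) + 1 = gcd(231,39) + 1 = 3 + 1 = 4.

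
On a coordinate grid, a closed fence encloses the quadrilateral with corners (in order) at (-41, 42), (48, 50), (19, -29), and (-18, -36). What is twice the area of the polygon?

9846

By the shoelace formula, twice the signed area is |((-41)·50 − 48·42) + (48·(-29) − 19·50) + (19·(-36) − (-18)·(-29)) + ((-18)·42 − (-41)·(-36))| = 9846, so the area is 4923.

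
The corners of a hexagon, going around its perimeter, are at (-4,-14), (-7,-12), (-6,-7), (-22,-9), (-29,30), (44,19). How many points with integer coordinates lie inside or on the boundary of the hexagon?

By the shoelace formula, twice the signed area is |[(-4)·(-12) − (-7)·(-14)] + [(-7)·(-7) − (-6)·(-12)] + [(-6)·(-9) − (-22)·(-7)] + [(-22)·30 − (-29)·(-9)] + [(-29)·19 − 44·30] + [44·(-14) − (-4)·19]| = 3505, so the area is 3505/2.
Along each edge there are gcd(|Δx|,|Δy|)+1 lattice points, so counting each shared vertex once the boundary has gcd(3,2) + gcd(1,5) + gcd(16,2) + gcd(7,39) + gcd(73,11) + gcd(48,33) = 1+1+2+1+1+3 = 9.
Pick's theorem gives I = A − B/2 + 1 = 3505/2 − 9/2 + 1 = 1749, so the closed region contains I + B = 1749 + 9 = 1758 lattice points.

1758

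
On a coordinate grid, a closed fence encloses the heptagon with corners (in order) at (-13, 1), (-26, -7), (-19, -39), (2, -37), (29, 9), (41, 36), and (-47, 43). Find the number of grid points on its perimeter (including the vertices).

10

The number of boundary lattice points is Σ gcd(|Δx|,|Δy|) = gcd(13,8) + gcd(7,32) + gcd(21,2) + gcd(27,46) + gcd(12,27) + gcd(88,7) + gcd(34,42) = 1+1+1+1+3+1+2 = 10.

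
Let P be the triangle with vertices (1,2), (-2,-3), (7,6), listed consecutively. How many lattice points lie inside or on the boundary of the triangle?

The shoelace formula gives twice the area as |(1·(-3) − (-2)·2) + ((-2)·6 − 7·(-3)) + (7·2 − 1·6)| = 18, so the area is 9.
The number of boundary lattice points is Σ gcd(|Δx|,|Δy|) = gcd(3,5) + gcd(9,9) + gcd(6,4) = 1+9+2 = 12.
Pick's theorem gives I = A − B/2 + 1 = 9 − 12/2 + 1 = 4, so the closed region contains I + B = 4 + 12 = 16 lattice points.

16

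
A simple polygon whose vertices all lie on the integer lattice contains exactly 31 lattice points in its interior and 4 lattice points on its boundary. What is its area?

By Pick's theorem, A = I + B/2 − 1 = 31 + 4/2 − 1 = 32.

32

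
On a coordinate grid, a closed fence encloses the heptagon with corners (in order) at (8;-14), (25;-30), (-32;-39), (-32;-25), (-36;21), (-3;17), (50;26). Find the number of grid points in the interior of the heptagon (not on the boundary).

The shoelace formula gives twice the area as |(8·(-30) − 25·(-14)) + (25·(-39) − (-32)·(-30)) + ((-32)·(-25) − (-32)·(-39)) + ((-32)·21 − (-36)·(-25)) + ((-36)·17 − (-3)·21) + ((-3)·26 − 50·17) + (50·(-14) − 8·26)| = 6230, so the area is 3115.
Along each edge there are gcd(|Δx|,|Δy|)+1 lattice points, so counting each shared vertex once the boundary has gcd(17,16) + gcd(57,9) + gcd(0,14) + gcd(4,46) + gcd(33,4) + gcd(53,9) + gcd(42,40) = 1+3+14+2+1+1+2 = 24.
Pick's theorem gives I = A − B/2 + 1 = 3115 − 24/2 + 1 = 3104.

3104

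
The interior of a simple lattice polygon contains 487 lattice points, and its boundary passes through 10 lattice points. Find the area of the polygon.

491

By Pick's theorem, A = I + B/2 − 1 = 487 + 10/2 − 1 = 491.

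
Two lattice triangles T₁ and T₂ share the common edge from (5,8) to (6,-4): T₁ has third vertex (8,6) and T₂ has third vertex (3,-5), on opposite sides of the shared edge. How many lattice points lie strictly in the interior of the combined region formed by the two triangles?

34

The union is the simple quadrilateral with vertices (5,8), (8,6), (6,-4), (3,-5) in order.
By the shoelace formula, twice the signed area is |[5·6 − 8·8] + [8·(-4) − 6·6] + [6·(-5) − 3·(-4)] + [3·8 − 5·(-5)]| = 71, so the area is 35.5.
Along each edge there are gcd(|Δx|,|Δy|)+1 lattice points, so counting each shared vertex once the boundary has gcd(3,2) + gcd(2,10) + gcd(3,1) + gcd(2,13) = 1+2+1+1 = 5.
By Pick's theorem I = A − B/2 + 1 = 35.5 − 5/2 + 1 = 34.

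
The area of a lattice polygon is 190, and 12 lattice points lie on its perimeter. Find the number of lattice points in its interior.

From Pick's theorem, I = A − B/2 + 1 = 190 − 12/2 + 1 = 185.

185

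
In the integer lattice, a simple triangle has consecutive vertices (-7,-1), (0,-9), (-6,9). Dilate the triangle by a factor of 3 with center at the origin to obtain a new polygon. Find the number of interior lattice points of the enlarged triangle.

By the shoelace formula, twice the signed area is |[(-7)·(-9) − 0·(-1)] + [0·9 − (-6)·(-9)] + [(-6)·(-1) − (-7)·9]| = 78, so the area is 39.
Summing gcd(|Δx|,|Δy|) over the edges gives the boundary count: gcd(7,8) + gcd(6,18) + gcd(1,10) = 1+6+1 = 8.
Scaling by 3 multiplies the area by 3² = 9 (so the new area is 351) and multiplies the boundary lattice-point count by 3, giving 24.
By Pick's theorem, the interior count of the dilated polygon is 351 − 24/2 + 1 = 340.

340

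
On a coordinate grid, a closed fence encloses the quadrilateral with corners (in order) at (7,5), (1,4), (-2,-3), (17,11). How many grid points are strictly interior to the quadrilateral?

31

The shoelace formula gives twice the area as |[7·4 − 1·5] + [1·(-3) − (-2)·4] + [(-2)·11 − 17·(-3)] + [17·5 − 7·11]| = 65, so the area is 65/2.
The number of boundary lattice points is Σ gcd(|Δx|,|Δy|) = gcd(6,1) + gcd(3,7) + gcd(19,14) + gcd(10,6) = 1+1+1+2 = 5.
By Pick's theorem A = I + B/2 − 1, so I = 65/2 − 5/2 + 1 = 31.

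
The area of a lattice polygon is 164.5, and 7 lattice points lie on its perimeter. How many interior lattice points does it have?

162

Pick's theorem A = I + B/2 − 1 rearranges to I = A − B/2 + 1 = 164.5 − 7/2 + 1 = 162.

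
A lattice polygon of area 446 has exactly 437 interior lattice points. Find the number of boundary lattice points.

Pick's theorem gives A = I + B/2 − 1, so B = 2(A − I + 1) = 2(446 − 437 + 1) = 20.

20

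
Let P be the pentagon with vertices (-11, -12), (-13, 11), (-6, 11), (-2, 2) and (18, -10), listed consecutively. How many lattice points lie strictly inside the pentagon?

337

The shoelace formula gives twice the area as |((-11)·11 − (-13)·(-12)) + ((-13)·11 − (-6)·11) + ((-6)·2 − (-2)·11) + ((-2)·(-10) − 18·2) + (18·(-12) − (-11)·(-10))| = 686, so the area is 343.
Along each edge there are gcd(|Δx|,|Δy|)+1 lattice points, so counting each shared vertex once the boundary has gcd(2,23) + gcd(7,0) + gcd(4,9) + gcd(20,12) + gcd(29,2) = 1+7+1+4+1 = 14.
Pick's theorem gives I = A − B/2 + 1 = 343 − 14/2 + 1 = 337.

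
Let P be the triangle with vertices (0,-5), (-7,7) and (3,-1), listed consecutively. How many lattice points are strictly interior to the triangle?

By the shoelace formula, twice the signed area is |[0·7 − (-7)·(-5)] + [(-7)·(-1) − 3·7] + [3·(-5) − 0·(-1)]| = 64, so the area is 32.
The number of boundary lattice points is Σ gcd(|Δx|,|Δy|) = gcd(7,12) + gcd(10,8) + gcd(3,4) = 1+2+1 = 4.
By Pick's theorem A = I + B/2 − 1, so I = 32 − 4/2 + 1 = 31.

31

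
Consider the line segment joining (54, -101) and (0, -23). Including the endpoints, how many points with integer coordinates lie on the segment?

7

The number of lattice points on a segment between lattice points is gcd(|Δx|,|Δy|) + 1 = gcd(54,78) + 1 = 6 + 1 = 7.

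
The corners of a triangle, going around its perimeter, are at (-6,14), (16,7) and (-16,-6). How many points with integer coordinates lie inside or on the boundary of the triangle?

By the shoelace formula, twice the signed area is |((-6)·7 − 16·14) + (16·(-6) − (-16)·7) + ((-16)·14 − (-6)·(-6))| = 510, so the area is 255.
Summing gcd(|Δx|,|Δy|) over the edges gives the boundary count: gcd(22,7) + gcd(32,13) + gcd(10,20) = 1+1+10 = 12.
Pick's theorem gives I = A − B/2 + 1 = 255 − 12/2 + 1 = 250, so the closed region contains I + B = 250 + 12 = 262 lattice points.

262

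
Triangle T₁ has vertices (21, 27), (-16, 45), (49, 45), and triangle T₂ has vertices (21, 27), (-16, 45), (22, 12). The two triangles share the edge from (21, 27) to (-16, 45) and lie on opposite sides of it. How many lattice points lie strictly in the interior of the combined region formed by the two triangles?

The union is the simple quadrilateral with vertices (21, 27), (49, 45), (-16, 45), (22, 12) in order.
The shoelace formula gives twice the area as |[21·45 − 49·27] + [49·45 − (-16)·45] + [(-16)·12 − 22·45] + [22·27 − 21·12]| = 1707, so the area is 1707/2.
Summing gcd(|Δx|,|Δy|) over the edges gives the boundary count: gcd(28,18) + gcd(65,0) + gcd(38,33) + gcd(1,15) = 2+65+1+1 = 69.
By Pick's theorem I = A − B/2 + 1 = 1707/2 − 69/2 + 1 = 820.

820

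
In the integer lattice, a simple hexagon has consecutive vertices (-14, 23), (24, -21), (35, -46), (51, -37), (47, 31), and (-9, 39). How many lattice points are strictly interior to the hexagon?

3090

Using the shoelace formula, 2A = |((-14)·(-21) − 24·23) + (24·(-46) − 35·(-21)) + (35·(-37) − 51·(-46)) + (51·31 − 47·(-37)) + (47·39 − (-9)·31) + ((-9)·23 − (-14)·39)| = 6195, so the area is 3097.5.
Summing gcd(|Δx|,|Δy|) over the edges gives the boundary count: gcd(38,44) + gcd(11,25) + gcd(16,9) + gcd(4,68) + gcd(56,8) + gcd(5,16) = 2+1+1+4+8+1 = 17.
Pick's theorem gives I = A − B/2 + 1 = 3097.5 − 17/2 + 1 = 3090.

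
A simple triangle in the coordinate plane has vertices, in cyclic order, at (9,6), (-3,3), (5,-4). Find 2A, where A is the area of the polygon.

The shoelace formula gives twice the area as |[9·3 − (-3)·6] + [(-3)·(-4) − 5·3] + [5·6 − 9·(-4)]| = 108, so the area is 54.

108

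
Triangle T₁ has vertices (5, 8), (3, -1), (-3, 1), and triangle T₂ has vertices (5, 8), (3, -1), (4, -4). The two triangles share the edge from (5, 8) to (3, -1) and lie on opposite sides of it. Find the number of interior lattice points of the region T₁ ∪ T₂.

35

The union is the simple quadrilateral with vertices (5, 8), (-3, 1), (3, -1), (4, -4) in order.
Using the shoelace formula, 2A = |(5·1 − (-3)·8) + ((-3)·(-1) − 3·1) + (3·(-4) − 4·(-1)) + (4·8 − 5·(-4))| = 73, so the area is 73/2.
The number of boundary lattice points is Σ gcd(|Δx|,|Δy|) = gcd(8,7) + gcd(6,2) + gcd(1,3) + gcd(1,12) = 1+2+1+1 = 5.
By Pick's theorem I = A − B/2 + 1 = 73/2 − 5/2 + 1 = 35.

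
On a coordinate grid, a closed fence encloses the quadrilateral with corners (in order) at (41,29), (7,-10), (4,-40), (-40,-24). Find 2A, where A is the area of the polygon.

2725

By the shoelace formula, twice the signed area is |(41·(-10) − 7·29) + (7·(-40) − 4·(-10)) + (4·(-24) − (-40)·(-40)) + ((-40)·29 − 41·(-24))| = 2725, so the area is 2725/2.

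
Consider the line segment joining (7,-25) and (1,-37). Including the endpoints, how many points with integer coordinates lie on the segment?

7

The number of lattice points on a segment between lattice points is gcd(|Δx|,|Δy|) + 1 = gcd(6,12) + 1 = 6 + 1 = 7.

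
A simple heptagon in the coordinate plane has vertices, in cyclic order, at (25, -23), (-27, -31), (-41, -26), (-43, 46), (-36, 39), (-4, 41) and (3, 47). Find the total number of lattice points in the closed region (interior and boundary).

3943

Using the shoelace formula, 2A = |[25·(-31) − (-27)·(-23)] + [(-27)·(-26) − (-41)·(-31)] + [(-41)·46 − (-43)·(-26)] + [(-43)·39 − (-36)·46] + [(-36)·41 − (-4)·39] + [(-4)·47 − 3·41] + [3·(-23) − 25·47]| = 7865, so the area is 7865/2.
Summing gcd(|Δx|,|Δy|) over the edges gives the boundary count: gcd(52,8) + gcd(14,5) + gcd(2,72) + gcd(7,7) + gcd(32,2) + gcd(7,6) + gcd(22,70) = 4+1+2+7+2+1+2 = 19.
Pick's theorem gives I = A − B/2 + 1 = 7865/2 − 19/2 + 1 = 3924, so the closed region contains I + B = 3924 + 19 = 3943 lattice points.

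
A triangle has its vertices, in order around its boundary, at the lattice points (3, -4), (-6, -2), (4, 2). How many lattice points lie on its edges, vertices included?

4

Along each edge there are gcd(|Δx|,|Δy|)+1 lattice points, so counting each shared vertex once the boundary has gcd(9,2) + gcd(10,4) + gcd(1,6) = 1+2+1 = 4.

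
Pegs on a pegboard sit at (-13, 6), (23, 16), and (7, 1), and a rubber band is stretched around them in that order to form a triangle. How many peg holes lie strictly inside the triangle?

187

By the shoelace formula, twice the signed area is |[(-13)·16 − 23·6] + [23·1 − 7·16] + [7·6 − (-13)·1]| = 380, so the area is 190.
The number of boundary lattice points is Σ gcd(|Δx|,|Δy|) = gcd(36,10) + gcd(16,15) + gcd(20,5) = 2+1+5 = 8.
By Pick's theorem A = I + B/2 − 1, so I = 190 − 8/2 + 1 = 187.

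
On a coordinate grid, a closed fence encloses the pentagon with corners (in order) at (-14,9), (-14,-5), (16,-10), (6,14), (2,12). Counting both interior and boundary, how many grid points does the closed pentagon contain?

478

The shoelace formula gives twice the area as |[(-14)·(-5) − (-14)·9] + [(-14)·(-10) − 16·(-5)] + [16·14 − 6·(-10)] + [6·12 − 2·14] + [2·9 − (-14)·12]| = 930, so the area is 465.
The number of boundary lattice points is Σ gcd(|Δx|,|Δy|) = gcd(0,14) + gcd(30,5) + gcd(10,24) + gcd(4,2) + gcd(16,3) = 14+5+2+2+1 = 24.
Pick's theorem gives I = A − B/2 + 1 = 465 − 24/2 + 1 = 454, so the closed region contains I + B = 454 + 24 = 478 lattice points.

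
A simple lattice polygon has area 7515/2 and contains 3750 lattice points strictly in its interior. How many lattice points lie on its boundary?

17

Pick's theorem gives A = I + B/2 − 1, so B = 2(A − I + 1) = 2(7515/2 − 3750 + 1) = 17.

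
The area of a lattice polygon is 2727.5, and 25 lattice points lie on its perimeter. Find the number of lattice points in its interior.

2716

Pick's theorem A = I + B/2 − 1 rearranges to I = A − B/2 + 1 = 2727.5 − 25/2 + 1 = 2716.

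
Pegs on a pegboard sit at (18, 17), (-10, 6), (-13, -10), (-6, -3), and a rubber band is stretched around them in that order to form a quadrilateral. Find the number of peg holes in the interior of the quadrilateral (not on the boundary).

188

By the shoelace formula, twice the signed area is |[18·6 − (-10)·17] + [(-10)·(-10) − (-13)·6] + [(-13)·(-3) − (-6)·(-10)] + [(-6)·17 − 18·(-3)]| = 387, so the area is 193.5.
Summing gcd(|Δx|,|Δy|) over the edges gives the boundary count: gcd(28,11) + gcd(3,16) + gcd(7,7) + gcd(24,20) = 1+1+7+4 = 13.
By Pick's theorem A = I + B/2 − 1, so I = 193.5 − 13/2 + 1 = 188.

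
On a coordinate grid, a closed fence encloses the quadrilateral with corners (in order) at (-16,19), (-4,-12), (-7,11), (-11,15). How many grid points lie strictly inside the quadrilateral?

By the shoelace formula, twice the signed area is |((-16)·(-12) − (-4)·19) + ((-4)·11 − (-7)·(-12)) + ((-7)·15 − (-11)·11) + ((-11)·19 − (-16)·15)| = 187, so the area is 187/2.
Along each edge there are gcd(|Δx|,|Δy|)+1 lattice points, so counting each shared vertex once the boundary has gcd(12,31) + gcd(3,23) + gcd(4,4) + gcd(5,4) = 1+1+4+1 = 7.
Pick's theorem gives I = A − B/2 + 1 = 187/2 − 7/2 + 1 = 91.

91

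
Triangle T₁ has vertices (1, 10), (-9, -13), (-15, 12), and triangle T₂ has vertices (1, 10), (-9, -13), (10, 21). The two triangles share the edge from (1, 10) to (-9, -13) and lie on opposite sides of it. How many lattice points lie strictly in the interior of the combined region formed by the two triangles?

241

The union is the simple quadrilateral with vertices (1, 10), (-15, 12), (-9, -13), (10, 21) in order.
Using the shoelace formula, 2A = |[1·12 − (-15)·10] + [(-15)·(-13) − (-9)·12] + [(-9)·21 − 10·(-13)] + [10·10 − 1·21]| = 485, so the area is 485/2.
The number of boundary lattice points is Σ gcd(|Δx|,|Δy|) = gcd(16,2) + gcd(6,25) + gcd(19,34) + gcd(9,11) = 2+1+1+1 = 5.
By Pick's theorem I = A − B/2 + 1 = 485/2 − 5/2 + 1 = 241.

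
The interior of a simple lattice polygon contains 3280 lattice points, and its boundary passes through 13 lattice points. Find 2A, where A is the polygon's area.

By Pick's theorem, A = I + B/2 − 1 = 3280 + 13/2 − 1 = 6571/2.
Hence 2A = 6571.

6571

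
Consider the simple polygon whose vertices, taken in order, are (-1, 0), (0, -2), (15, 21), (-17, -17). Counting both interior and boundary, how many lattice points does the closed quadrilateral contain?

By the shoelace formula, twice the signed area is |((-1)·(-2) − 0·0) + (0·21 − 15·(-2)) + (15·(-17) − (-17)·21) + ((-17)·0 − (-1)·(-17))| = 117, so the area is 58.5.
Summing gcd(|Δx|,|Δy|) over the edges gives the boundary count: gcd(1,2) + gcd(15,23) + gcd(32,38) + gcd(16,17) = 1+1+2+1 = 5.
Pick's theorem gives I = A − B/2 + 1 = 58.5 − 5/2 + 1 = 57, so the closed region contains I + B = 57 + 5 = 62 lattice points.

62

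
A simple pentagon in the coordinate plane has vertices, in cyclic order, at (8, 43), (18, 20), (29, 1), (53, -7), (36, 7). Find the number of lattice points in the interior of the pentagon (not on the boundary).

335

The shoelace formula gives twice the area as |[8·20 − 18·43] + [18·1 − 29·20] + [29·(-7) − 53·1] + [53·7 − 36·(-7)] + [36·43 − 8·7]| = 683, so the area is 341.5.
Along each edge there are gcd(|Δx|,|Δy|)+1 lattice points, so counting each shared vertex once the boundary has gcd(10,23) + gcd(11,19) + gcd(24,8) + gcd(17,14) + gcd(28,36) = 1+1+8+1+4 = 15.
By Pick's theorem A = I + B/2 − 1, so I = 341.5 − 15/2 + 1 = 335.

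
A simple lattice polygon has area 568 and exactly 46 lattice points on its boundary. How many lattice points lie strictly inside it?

546

Pick's theorem A = I + B/2 − 1 rearranges to I = A − B/2 + 1 = 568 − 46/2 + 1 = 546.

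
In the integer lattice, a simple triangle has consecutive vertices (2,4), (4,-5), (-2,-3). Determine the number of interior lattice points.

24

Using the shoelace formula, 2A = |[2·(-5) − 4·4] + [4·(-3) − (-2)·(-5)] + [(-2)·4 − 2·(-3)]| = 50, so the area is 25.
The number of boundary lattice points is Σ gcd(|Δx|,|Δy|) = gcd(2,9) + gcd(6,2) + gcd(4,7) = 1+2+1 = 4.
Pick's theorem gives I = A − B/2 + 1 = 25 − 4/2 + 1 = 24.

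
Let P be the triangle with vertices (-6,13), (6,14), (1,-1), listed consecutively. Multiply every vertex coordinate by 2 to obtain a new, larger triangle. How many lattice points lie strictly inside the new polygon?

338

By the shoelace formula, twice the signed area is |((-6)·14 − 6·13) + (6·(-1) − 1·14) + (1·13 − (-6)·(-1))| = 175, so the area is 87.5.
Summing gcd(|Δx|,|Δy|) over the edges gives the boundary count: gcd(12,1) + gcd(5,15) + gcd(7,14) = 1+5+7 = 13.
Scaling by 2 multiplies the area by 2² = 4 (so the new area is 350) and multiplies the boundary lattice-point count by 2, giving 26.
By Pick's theorem, the interior count of the dilated polygon is 350 − 26/2 + 1 = 338.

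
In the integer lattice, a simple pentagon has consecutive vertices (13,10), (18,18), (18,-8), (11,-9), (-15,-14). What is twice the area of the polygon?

The shoelace formula gives twice the area as |(13·18 − 18·10) + (18·(-8) − 18·18) + (18·(-9) − 11·(-8)) + (11·(-14) − (-15)·(-9)) + ((-15)·10 − 13·(-14))| = 745, so the area is 372.5.

745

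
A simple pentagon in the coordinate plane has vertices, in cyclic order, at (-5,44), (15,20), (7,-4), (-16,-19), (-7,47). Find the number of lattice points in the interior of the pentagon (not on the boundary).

1050

Using the shoelace formula, 2A = |((-5)·20 − 15·44) + (15·(-4) − 7·20) + (7·(-19) − (-16)·(-4)) + ((-16)·47 − (-7)·(-19)) + ((-7)·44 − (-5)·47)| = 2115, so the area is 2115/2.
The number of boundary lattice points is Σ gcd(|Δx|,|Δy|) = gcd(20,24) + gcd(8,24) + gcd(23,15) + gcd(9,66) + gcd(2,3) = 4+8+1+3+1 = 17.
Pick's theorem gives I = A − B/2 + 1 = 2115/2 − 17/2 + 1 = 1050.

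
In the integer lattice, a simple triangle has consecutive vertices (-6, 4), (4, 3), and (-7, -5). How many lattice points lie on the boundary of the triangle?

3

Along each edge there are gcd(|Δx|,|Δy|)+1 lattice points, so counting each shared vertex once the boundary has gcd(10,1) + gcd(11,8) + gcd(1,9) = 1+1+1 = 3.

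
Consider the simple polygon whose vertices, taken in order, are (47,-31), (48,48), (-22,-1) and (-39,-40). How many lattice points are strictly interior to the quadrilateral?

4337

Using the shoelace formula, 2A = |[47·48 − 48·(-31)] + [48·(-1) − (-22)·48] + [(-22)·(-40) − (-39)·(-1)] + [(-39)·(-31) − 47·(-40)]| = 8682, so the area is 4341.
The number of boundary lattice points is Σ gcd(|Δx|,|Δy|) = gcd(1,79) + gcd(70,49) + gcd(17,39) + gcd(86,9) = 1+7+1+1 = 10.
By Pick's theorem A = I + B/2 − 1, so I = 4341 − 10/2 + 1 = 4337.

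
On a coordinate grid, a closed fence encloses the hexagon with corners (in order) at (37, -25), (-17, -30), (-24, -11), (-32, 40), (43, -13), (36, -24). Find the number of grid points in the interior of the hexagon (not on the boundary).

The shoelace formula gives twice the area as |(37·(-30) − (-17)·(-25)) + ((-17)·(-11) − (-24)·(-30)) + ((-24)·40 − (-32)·(-11)) + ((-32)·(-13) − 43·40) + (43·(-24) − 36·(-13)) + (36·(-25) − 37·(-24))| = 5260, so the area is 2630.
Summing gcd(|Δx|,|Δy|) over the edges gives the boundary count: gcd(54,5) + gcd(7,19) + gcd(8,51) + gcd(75,53) + gcd(7,11) + gcd(1,1) = 1+1+1+1+1+1 = 6.
Pick's theorem gives I = A − B/2 + 1 = 2630 − 6/2 + 1 = 2628.

2628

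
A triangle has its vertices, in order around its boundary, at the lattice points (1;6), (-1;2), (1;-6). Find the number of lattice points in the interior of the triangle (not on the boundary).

The shoelace formula gives twice the area as |(1·2 − (-1)·6) + ((-1)·(-6) − 1·2) + (1·6 − 1·(-6))| = 24, so the area is 12.
The number of boundary lattice points is Σ gcd(|Δx|,|Δy|) = gcd(2,4) + gcd(2,8) + gcd(0,12) = 2+2+12 = 16.
By Pick's theorem A = I + B/2 − 1, so I = 12 − 16/2 + 1 = 5.

5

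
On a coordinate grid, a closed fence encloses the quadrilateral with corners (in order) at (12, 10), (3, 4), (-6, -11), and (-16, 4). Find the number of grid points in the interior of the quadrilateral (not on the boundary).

194

Using the shoelace formula, 2A = |(12·4 − 3·10) + (3·(-11) − (-6)·4) + ((-6)·4 − (-16)·(-11)) + ((-16)·10 − 12·4)| = 399, so the area is 199.5.
Summing gcd(|Δx|,|Δy|) over the edges gives the boundary count: gcd(9,6) + gcd(9,15) + gcd(10,15) + gcd(28,6) = 3+3+5+2 = 13.
Pick's theorem gives I = A − B/2 + 1 = 199.5 − 13/2 + 1 = 194.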